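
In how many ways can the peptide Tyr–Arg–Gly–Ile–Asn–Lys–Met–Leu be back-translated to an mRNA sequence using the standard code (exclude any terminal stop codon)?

Tyr: 2 codons.
Arg: 6 codons.
Gly: 4 codons.
Ile: 3 codons.
Asn: 2 codons.
Lys: 2 codons.
Met: 1 codon.
Leu: 6 codons.
2 × 6 × 4 × 3 × 2 × 2 × 1 × 6 = 3456.

3456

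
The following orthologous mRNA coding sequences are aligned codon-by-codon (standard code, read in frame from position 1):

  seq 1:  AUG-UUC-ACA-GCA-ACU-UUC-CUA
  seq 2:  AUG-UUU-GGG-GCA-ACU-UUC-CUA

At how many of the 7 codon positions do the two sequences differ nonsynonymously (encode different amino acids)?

Codon 1: AUG Met / AUG Met — identical.
Codon 2: UUC Phe / UUU Phe — synonymous.
Codon 3: ACA Thr / GGG Gly — nonsynonymous.
Codon 4: GCA Ala / GCA Ala — identical.
Codon 5: ACU Thr / ACU Thr — identical.
Codon 6: UUC Phe / UUC Phe — identical.
Codon 7: CUA Leu / CUA Leu — identical.
Nonsynonymous differences: 1.

1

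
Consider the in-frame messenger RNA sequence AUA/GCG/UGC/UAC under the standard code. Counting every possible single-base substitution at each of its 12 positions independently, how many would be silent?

7

Codon 1 (AUA, Ile): 2 synonymous substitutions.
Codon 2 (GCG, Ala): 3 synonymous substitutions.
Codon 3 (UGC, Cys): 1 synonymous substitution.
Codon 4 (UAC, Tyr): 1 synonymous substitution.
Total: 2 + 3 + 1 + 1 = 7.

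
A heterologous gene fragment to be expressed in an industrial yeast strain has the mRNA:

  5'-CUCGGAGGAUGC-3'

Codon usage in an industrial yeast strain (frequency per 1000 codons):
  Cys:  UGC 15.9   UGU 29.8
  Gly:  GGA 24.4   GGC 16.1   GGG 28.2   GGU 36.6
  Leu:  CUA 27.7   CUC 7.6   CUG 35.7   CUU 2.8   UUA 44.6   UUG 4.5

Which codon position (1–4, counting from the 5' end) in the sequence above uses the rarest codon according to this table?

Codon 1 CUC (Leu): 7.6 per 1000.
Codon 2 GGA (Gly): 24.4 per 1000.
Codon 3 GGA (Gly): 24.4 per 1000.
Codon 4 UGC (Cys): 15.9 per 1000.
Lowest frequency is 7.6 at codon 1.

1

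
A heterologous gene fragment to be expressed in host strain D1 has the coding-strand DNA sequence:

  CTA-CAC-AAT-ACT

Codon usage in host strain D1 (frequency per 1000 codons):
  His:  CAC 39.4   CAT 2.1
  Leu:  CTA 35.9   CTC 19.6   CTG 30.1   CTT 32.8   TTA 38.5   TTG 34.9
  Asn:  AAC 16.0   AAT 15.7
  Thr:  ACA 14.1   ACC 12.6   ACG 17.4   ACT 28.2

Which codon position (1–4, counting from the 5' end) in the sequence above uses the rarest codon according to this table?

Codon 1 CTA (Leu): 35.9 per 1000.
Codon 2 CAC (His): 39.4 per 1000.
Codon 3 AAT (Asn): 15.7 per 1000.
Codon 4 ACT (Thr): 28.2 per 1000.
Lowest frequency is 15.7 at codon 3.

3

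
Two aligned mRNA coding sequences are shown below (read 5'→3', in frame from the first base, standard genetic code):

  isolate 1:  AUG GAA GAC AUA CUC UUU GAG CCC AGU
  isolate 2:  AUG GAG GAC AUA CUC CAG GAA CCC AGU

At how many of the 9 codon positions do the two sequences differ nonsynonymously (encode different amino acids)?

1

Codon 1: AUG Met / AUG Met — identical.
Codon 2: GAA Glu / GAG Glu — synonymous.
Codon 3: GAC Asp / GAC Asp — identical.
Codon 4: AUA Ile / AUA Ile — identical.
Codon 5: CUC Leu / CUC Leu — identical.
Codon 6: UUU Phe / CAG Gln — nonsynonymous.
Codon 7: GAG Glu / GAA Glu — synonymous.
Codon 8: CCC Pro / CCC Pro — identical.
Codon 9: AGU Ser / AGU Ser — identical.
Nonsynonymous differences: 1.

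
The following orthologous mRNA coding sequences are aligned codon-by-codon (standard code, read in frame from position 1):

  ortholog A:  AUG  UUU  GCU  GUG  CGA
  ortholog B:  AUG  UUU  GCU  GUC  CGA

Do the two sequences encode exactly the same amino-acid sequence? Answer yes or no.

Codon 1: AUG Met / AUG Met — identical.
Codon 2: UUU Phe / UUU Phe — identical.
Codon 3: GCU Ala / GCU Ala — identical.
Codon 4: GUG Val / GUC Val — synonymous.
Codon 5: CGA Arg / CGA Arg — identical.
Nonsynonymous differences: 0 → same protein.

yes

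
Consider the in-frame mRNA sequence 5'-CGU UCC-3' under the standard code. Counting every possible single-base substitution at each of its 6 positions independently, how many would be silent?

6

Codon 1 (CGU, Arg): 3 synonymous substitutions.
Codon 2 (UCC, Ser): 3 synonymous substitutions.
Total: 3 + 3 = 6.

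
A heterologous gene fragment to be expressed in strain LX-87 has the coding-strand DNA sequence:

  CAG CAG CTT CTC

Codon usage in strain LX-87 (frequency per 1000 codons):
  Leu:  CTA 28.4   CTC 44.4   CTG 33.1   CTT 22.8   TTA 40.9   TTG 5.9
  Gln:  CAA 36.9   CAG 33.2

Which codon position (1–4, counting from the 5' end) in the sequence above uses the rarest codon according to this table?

3

Codon 1 CAG (Gln): 33.2 per 1000.
Codon 2 CAG (Gln): 33.2 per 1000.
Codon 3 CTT (Leu): 22.8 per 1000.
Codon 4 CTC (Leu): 44.4 per 1000.
Lowest frequency is 22.8 at codon 3.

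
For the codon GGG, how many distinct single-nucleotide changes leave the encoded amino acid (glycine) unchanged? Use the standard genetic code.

Position 1: none → 0 synonymous.
Position 2: none → 0 synonymous.
Position 3: GGU, GGC, GGA → 3 synonymous.
Total: 0 + 0 + 3 = 3.

3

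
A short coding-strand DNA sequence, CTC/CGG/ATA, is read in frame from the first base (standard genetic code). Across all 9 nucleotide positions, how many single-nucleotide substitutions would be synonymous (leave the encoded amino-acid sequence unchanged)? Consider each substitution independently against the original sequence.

9

Codon 1 (CTC, Leu): 3 synonymous substitutions.
Codon 2 (CGG, Arg): 4 synonymous substitutions.
Codon 3 (ATA, Ile): 2 synonymous substitutions.
Total: 3 + 4 + 2 = 9.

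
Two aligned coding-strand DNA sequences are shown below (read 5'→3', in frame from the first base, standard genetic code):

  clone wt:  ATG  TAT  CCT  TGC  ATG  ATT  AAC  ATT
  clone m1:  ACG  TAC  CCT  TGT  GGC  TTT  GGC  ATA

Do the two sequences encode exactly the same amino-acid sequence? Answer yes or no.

Codon 1: ATG Met / ACG Thr — nonsynonymous.
Codon 2: TAT Tyr / TAC Tyr — synonymous.
Codon 3: CCT Pro / CCT Pro — identical.
Codon 4: TGC Cys / TGT Cys — synonymous.
Codon 5: ATG Met / GGC Gly — nonsynonymous.
Codon 6: ATT Ile / TTT Phe — nonsynonymous.
Codon 7: AAC Asn / GGC Gly — nonsynonymous.
Codon 8: ATT Ile / ATA Ile — synonymous.
Nonsynonymous differences: 4 → different protein.

no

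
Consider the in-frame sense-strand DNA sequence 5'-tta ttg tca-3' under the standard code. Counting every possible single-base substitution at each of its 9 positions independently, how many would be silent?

Codon 1 (TTA, Leu): 2 synonymous substitutions.
Codon 2 (TTG, Leu): 2 synonymous substitutions.
Codon 3 (TCA, Ser): 3 synonymous substitutions.
Total: 2 + 2 + 3 = 7.

7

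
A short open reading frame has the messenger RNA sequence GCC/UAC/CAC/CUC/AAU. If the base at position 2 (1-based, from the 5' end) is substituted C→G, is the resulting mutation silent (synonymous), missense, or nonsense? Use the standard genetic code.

missense

Position 2 falls in codon 1: GCC → Ala.
After the substitution the codon is GGC → Gly.
Ala ≠ Gly, so this is a missense mutation.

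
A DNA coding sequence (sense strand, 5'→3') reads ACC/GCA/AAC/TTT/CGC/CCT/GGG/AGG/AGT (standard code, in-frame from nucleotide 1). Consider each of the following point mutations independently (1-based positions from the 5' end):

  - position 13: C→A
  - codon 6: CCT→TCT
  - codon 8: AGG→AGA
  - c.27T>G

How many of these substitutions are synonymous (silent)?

Codon 5: CGC (Arg) → AGC (Ser) — missense.
Codon 6: CCT (Pro) → TCT (Ser) — missense.
Codon 8: AGG (Arg) → AGA (Arg) — synonymous.
Codon 9: AGT (Ser) → AGG (Arg) — missense.
Synonymous: 1 of 4.

1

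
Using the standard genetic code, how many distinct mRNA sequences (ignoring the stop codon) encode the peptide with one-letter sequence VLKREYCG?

9216

Val: 4 codons.
Leu: 6 codons.
Lys: 2 codons.
Arg: 6 codons.
Glu: 2 codons.
Tyr: 2 codons.
Cys: 2 codons.
Gly: 4 codons.
4 × 6 × 2 × 6 × 2 × 2 × 2 × 4 = 9216.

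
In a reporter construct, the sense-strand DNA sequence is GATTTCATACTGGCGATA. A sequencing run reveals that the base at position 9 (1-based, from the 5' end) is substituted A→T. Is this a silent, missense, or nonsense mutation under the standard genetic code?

Position 9 falls in codon 3: ATA → Ile.
After the substitution the codon is ATT → Ile.
Both encode Ile, so the change is synonymous.

silent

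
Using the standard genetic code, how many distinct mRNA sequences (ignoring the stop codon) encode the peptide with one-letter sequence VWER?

Val: 4 codons.
Trp: 1 codon.
Glu: 2 codons.
Arg: 6 codons.
4 × 1 × 2 × 6 = 48.

48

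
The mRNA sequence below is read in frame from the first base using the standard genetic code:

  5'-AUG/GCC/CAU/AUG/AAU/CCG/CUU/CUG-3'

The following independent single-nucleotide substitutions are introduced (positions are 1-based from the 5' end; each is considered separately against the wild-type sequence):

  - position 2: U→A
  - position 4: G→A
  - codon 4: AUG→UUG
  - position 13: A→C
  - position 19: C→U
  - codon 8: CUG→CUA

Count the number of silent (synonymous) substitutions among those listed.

Codon 1: AUG (Met) → AAG (Lys) — missense.
Codon 2: GCC (Ala) → ACC (Thr) — missense.
Codon 4: AUG (Met) → UUG (Leu) — missense.
Codon 5: AAU (Asn) → CAU (His) — missense.
Codon 7: CUU (Leu) → UUU (Phe) — missense.
Codon 8: CUG (Leu) → CUA (Leu) — synonymous.
Synonymous: 1 of 6.

1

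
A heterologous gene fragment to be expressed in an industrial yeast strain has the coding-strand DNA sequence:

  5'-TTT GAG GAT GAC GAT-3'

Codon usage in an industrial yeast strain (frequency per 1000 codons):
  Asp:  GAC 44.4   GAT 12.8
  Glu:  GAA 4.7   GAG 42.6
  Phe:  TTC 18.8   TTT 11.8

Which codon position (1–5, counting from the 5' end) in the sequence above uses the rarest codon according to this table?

1

Codon 1 TTT (Phe): 11.8 per 1000.
Codon 2 GAG (Glu): 42.6 per 1000.
Codon 3 GAT (Asp): 12.8 per 1000.
Codon 4 GAC (Asp): 44.4 per 1000.
Codon 5 GAT (Asp): 12.8 per 1000.
Lowest frequency is 11.8 at codon 1.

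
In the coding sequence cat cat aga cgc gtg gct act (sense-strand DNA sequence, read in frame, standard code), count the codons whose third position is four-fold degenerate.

Codon 1 CAT (His): third position 2-fold.
Codon 2 CAT (His): third position 2-fold.
Codon 3 AGA (Arg): third position 2-fold.
Codon 4 CGC (Arg): third position 4-fold.
Codon 5 GTG (Val): third position 4-fold.
Codon 6 GCT (Ala): third position 4-fold.
Codon 7 ACT (Thr): third position 4-fold.
Four-fold degenerate third positions: 4.

4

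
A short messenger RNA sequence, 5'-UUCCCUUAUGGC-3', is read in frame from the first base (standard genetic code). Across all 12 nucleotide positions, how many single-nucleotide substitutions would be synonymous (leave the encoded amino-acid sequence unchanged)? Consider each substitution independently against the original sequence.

8

Codon 1 (UUC, Phe): 1 synonymous substitution.
Codon 2 (CCU, Pro): 3 synonymous substitutions.
Codon 3 (UAU, Tyr): 1 synonymous substitution.
Codon 4 (GGC, Gly): 3 synonymous substitutions.
Total: 1 + 3 + 1 + 3 = 8.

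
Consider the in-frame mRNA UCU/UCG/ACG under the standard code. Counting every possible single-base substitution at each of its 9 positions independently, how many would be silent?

Codon 1 (UCU, Ser): 3 synonymous substitutions.
Codon 2 (UCG, Ser): 3 synonymous substitutions.
Codon 3 (ACG, Thr): 3 synonymous substitutions.
Total: 3 + 3 + 3 = 9.

9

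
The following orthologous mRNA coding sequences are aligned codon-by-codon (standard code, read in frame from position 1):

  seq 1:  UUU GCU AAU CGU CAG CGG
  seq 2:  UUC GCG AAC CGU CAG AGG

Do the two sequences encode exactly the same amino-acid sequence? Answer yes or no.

Codon 1: UUU Phe / UUC Phe — synonymous.
Codon 2: GCU Ala / GCG Ala — synonymous.
Codon 3: AAU Asn / AAC Asn — synonymous.
Codon 4: CGU Arg / CGU Arg — identical.
Codon 5: CAG Gln / CAG Gln — identical.
Codon 6: CGG Arg / AGG Arg — synonymous.
Nonsynonymous differences: 0 → same protein.

yes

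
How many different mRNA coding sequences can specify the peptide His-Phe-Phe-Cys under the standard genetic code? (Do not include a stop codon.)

16

His: 2 codons.
Phe: 2 codons.
Phe: 2 codons.
Cys: 2 codons.
2 × 2 × 2 × 2 = 16.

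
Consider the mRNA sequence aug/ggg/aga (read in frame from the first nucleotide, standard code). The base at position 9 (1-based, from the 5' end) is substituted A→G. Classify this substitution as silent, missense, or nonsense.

Position 9 falls in codon 3: AGA → Arg.
After the substitution the codon is AGG → Arg.
Both encode Arg, so the change is synonymous.

silent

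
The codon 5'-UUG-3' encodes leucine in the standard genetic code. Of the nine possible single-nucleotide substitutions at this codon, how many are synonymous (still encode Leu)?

Position 1: CUG → 1 synonymous.
Position 2: none → 0 synonymous.
Position 3: UUA → 1 synonymous.
Total: 1 + 0 + 1 = 2.

2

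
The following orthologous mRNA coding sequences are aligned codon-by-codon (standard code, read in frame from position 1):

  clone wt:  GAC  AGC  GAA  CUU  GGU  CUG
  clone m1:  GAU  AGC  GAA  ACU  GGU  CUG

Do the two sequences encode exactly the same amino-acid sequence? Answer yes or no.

no

Codon 1: GAC Asp / GAU Asp — synonymous.
Codon 2: AGC Ser / AGC Ser — identical.
Codon 3: GAA Glu / GAA Glu — identical.
Codon 4: CUU Leu / ACU Thr — nonsynonymous.
Codon 5: GGU Gly / GGU Gly — identical.
Codon 6: CUG Leu / CUG Leu — identical.
Nonsynonymous differences: 1 → different protein.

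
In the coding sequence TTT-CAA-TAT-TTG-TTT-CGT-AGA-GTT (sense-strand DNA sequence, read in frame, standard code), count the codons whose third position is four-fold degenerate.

Codon 1 TTT (Phe): third position 2-fold.
Codon 2 CAA (Gln): third position 2-fold.
Codon 3 TAT (Tyr): third position 2-fold.
Codon 4 TTG (Leu): third position 2-fold.
Codon 5 TTT (Phe): third position 2-fold.
Codon 6 CGT (Arg): third position 4-fold.
Codon 7 AGA (Arg): third position 2-fold.
Codon 8 GTT (Val): third position 4-fold.
Four-fold degenerate third positions: 2.

2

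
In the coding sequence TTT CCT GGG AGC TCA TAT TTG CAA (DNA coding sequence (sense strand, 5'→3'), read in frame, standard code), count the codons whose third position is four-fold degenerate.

3

Codon 1 TTT (Phe): third position 2-fold.
Codon 2 CCT (Pro): third position 4-fold.
Codon 3 GGG (Gly): third position 4-fold.
Codon 4 AGC (Ser): third position 2-fold.
Codon 5 TCA (Ser): third position 4-fold.
Codon 6 TAT (Tyr): third position 2-fold.
Codon 7 TTG (Leu): third position 2-fold.
Codon 8 CAA (Gln): third position 2-fold.
Four-fold degenerate third positions: 3.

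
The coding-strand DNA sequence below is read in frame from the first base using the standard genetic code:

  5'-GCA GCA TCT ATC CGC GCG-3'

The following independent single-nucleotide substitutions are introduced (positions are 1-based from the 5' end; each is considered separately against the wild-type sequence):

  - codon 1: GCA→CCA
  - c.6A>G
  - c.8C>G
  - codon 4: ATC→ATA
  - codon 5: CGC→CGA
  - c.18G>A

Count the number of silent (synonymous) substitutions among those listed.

Codon 1: GCA (Ala) → CCA (Pro) — missense.
Codon 2: GCA (Ala) → GCG (Ala) — synonymous.
Codon 3: TCT (Ser) → TGT (Cys) — missense.
Codon 4: ATC (Ile) → ATA (Ile) — synonymous.
Codon 5: CGC (Arg) → CGA (Arg) — synonymous.
Codon 6: GCG (Ala) → GCA (Ala) — synonymous.
Synonymous: 4 of 6.

4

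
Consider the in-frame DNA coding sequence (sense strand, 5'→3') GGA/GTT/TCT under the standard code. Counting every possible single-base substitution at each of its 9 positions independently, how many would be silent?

Codon 1 (GGA, Gly): 3 synonymous substitutions.
Codon 2 (GTT, Val): 3 synonymous substitutions.
Codon 3 (TCT, Ser): 3 synonymous substitutions.
Total: 3 + 3 + 3 = 9.

9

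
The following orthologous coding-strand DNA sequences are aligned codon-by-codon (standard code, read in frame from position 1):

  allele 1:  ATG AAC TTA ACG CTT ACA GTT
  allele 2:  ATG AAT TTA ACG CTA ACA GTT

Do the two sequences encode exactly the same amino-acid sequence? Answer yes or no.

Codon 1: ATG Met / ATG Met — identical.
Codon 2: AAC Asn / AAT Asn — synonymous.
Codon 3: TTA Leu / TTA Leu — identical.
Codon 4: ACG Thr / ACG Thr — identical.
Codon 5: CTT Leu / CTA Leu — synonymous.
Codon 6: ACA Thr / ACA Thr — identical.
Codon 7: GTT Val / GTT Val — identical.
Nonsynonymous differences: 0 → same protein.

yes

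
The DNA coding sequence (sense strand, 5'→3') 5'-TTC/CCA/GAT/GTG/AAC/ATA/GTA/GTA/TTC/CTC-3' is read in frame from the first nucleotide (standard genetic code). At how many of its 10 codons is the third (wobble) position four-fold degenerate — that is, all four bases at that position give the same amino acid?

5

Codon 1 TTC (Phe): third position 2-fold.
Codon 2 CCA (Pro): third position 4-fold.
Codon 3 GAT (Asp): third position 2-fold.
Codon 4 GTG (Val): third position 4-fold.
Codon 5 AAC (Asn): third position 2-fold.
Codon 6 ATA (Ile): third position 3-fold.
Codon 7 GTA (Val): third position 4-fold.
Codon 8 GTA (Val): third position 4-fold.
Codon 9 TTC (Phe): third position 2-fold.
Codon 10 CTC (Leu): third position 4-fold.
Four-fold degenerate third positions: 5.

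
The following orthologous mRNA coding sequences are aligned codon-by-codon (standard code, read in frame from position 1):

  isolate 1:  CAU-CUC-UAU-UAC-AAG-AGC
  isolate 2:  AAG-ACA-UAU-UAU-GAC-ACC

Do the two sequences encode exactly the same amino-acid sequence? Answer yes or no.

no

Codon 1: CAU His / AAG Lys — nonsynonymous.
Codon 2: CUC Leu / ACA Thr — nonsynonymous.
Codon 3: UAU Tyr / UAU Tyr — identical.
Codon 4: UAC Tyr / UAU Tyr — synonymous.
Codon 5: AAG Lys / GAC Asp — nonsynonymous.
Codon 6: AGC Ser / ACC Thr — nonsynonymous.
Nonsynonymous differences: 4 → different protein.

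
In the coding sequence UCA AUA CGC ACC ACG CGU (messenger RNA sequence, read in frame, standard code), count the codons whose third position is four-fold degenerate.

5

Codon 1 UCA (Ser): third position 4-fold.
Codon 2 AUA (Ile): third position 3-fold.
Codon 3 CGC (Arg): third position 4-fold.
Codon 4 ACC (Thr): third position 4-fold.
Codon 5 ACG (Thr): third position 4-fold.
Codon 6 CGU (Arg): third position 4-fold.
Four-fold degenerate third positions: 5.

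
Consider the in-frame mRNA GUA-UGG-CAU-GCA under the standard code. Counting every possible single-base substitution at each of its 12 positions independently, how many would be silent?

Codon 1 (GUA, Val): 3 synonymous substitutions.
Codon 2 (UGG, Trp): 0 synonymous substitutions.
Codon 3 (CAU, His): 1 synonymous substitution.
Codon 4 (GCA, Ala): 3 synonymous substitutions.
Total: 3 + 0 + 1 + 3 = 7.

7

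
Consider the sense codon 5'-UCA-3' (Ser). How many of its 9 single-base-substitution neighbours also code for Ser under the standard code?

Position 1: none → 0 synonymous.
Position 2: none → 0 synonymous.
Position 3: UCU, UCC, UCG → 3 synonymous.
Total: 0 + 0 + 3 = 3.

3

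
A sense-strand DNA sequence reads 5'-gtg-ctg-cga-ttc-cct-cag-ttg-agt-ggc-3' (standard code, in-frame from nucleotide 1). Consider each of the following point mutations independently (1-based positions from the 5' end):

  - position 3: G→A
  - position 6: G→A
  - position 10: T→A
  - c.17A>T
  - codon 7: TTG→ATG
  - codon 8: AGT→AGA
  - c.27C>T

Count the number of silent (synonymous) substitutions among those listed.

3

Codon 1: GTG (Val) → GTA (Val) — synonymous.
Codon 2: CTG (Leu) → CTA (Leu) — synonymous.
Codon 4: TTC (Phe) → ATC (Ile) — missense.
Codon 6: CAG (Gln) → CTG (Leu) — missense.
Codon 7: TTG (Leu) → ATG (Met) — missense.
Codon 8: AGT (Ser) → AGA (Arg) — missense.
Codon 9: GGC (Gly) → GGT (Gly) — synonymous.
Synonymous: 3 of 7.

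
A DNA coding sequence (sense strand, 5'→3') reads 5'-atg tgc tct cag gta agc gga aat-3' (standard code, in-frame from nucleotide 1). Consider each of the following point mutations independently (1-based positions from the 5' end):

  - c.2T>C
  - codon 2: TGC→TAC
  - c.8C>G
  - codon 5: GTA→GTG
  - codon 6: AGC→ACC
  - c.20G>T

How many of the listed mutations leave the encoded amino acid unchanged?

Codon 1: ATG (Met) → ACG (Thr) — missense.
Codon 2: TGC (Cys) → TAC (Tyr) — missense.
Codon 3: TCT (Ser) → TGT (Cys) — missense.
Codon 5: GTA (Val) → GTG (Val) — synonymous.
Codon 6: AGC (Ser) → ACC (Thr) — missense.
Codon 7: GGA (Gly) → GTA (Val) — missense.
Synonymous: 1 of 6.

1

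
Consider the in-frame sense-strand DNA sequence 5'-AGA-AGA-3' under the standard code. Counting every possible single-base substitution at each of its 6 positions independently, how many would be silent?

4

Codon 1 (AGA, Arg): 2 synonymous substitutions.
Codon 2 (AGA, Arg): 2 synonymous substitutions.
Total: 2 + 2 = 4.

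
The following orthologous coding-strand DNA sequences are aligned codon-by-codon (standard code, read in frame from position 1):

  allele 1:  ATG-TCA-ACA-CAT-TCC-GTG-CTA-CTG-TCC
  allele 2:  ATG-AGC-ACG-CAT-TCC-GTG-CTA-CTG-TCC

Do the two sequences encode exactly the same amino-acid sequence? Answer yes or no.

Codon 1: ATG Met / ATG Met — identical.
Codon 2: TCA Ser / AGC Ser — synonymous.
Codon 3: ACA Thr / ACG Thr — synonymous.
Codon 4: CAT His / CAT His — identical.
Codon 5: TCC Ser / TCC Ser — identical.
Codon 6: GTG Val / GTG Val — identical.
Codon 7: CTA Leu / CTA Leu — identical.
Codon 8: CTG Leu / CTG Leu — identical.
Codon 9: TCC Ser / TCC Ser — identical.
Nonsynonymous differences: 0 → same protein.

yes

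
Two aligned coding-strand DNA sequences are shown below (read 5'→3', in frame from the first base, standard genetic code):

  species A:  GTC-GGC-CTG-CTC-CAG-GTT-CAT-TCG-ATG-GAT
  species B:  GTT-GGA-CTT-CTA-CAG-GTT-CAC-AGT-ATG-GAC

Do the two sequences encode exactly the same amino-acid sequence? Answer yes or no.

Codon 1: GTC Val / GTT Val — synonymous.
Codon 2: GGC Gly / GGA Gly — synonymous.
Codon 3: CTG Leu / CTT Leu — synonymous.
Codon 4: CTC Leu / CTA Leu — synonymous.
Codon 5: CAG Gln / CAG Gln — identical.
Codon 6: GTT Val / GTT Val — identical.
Codon 7: CAT His / CAC His — synonymous.
Codon 8: TCG Ser / AGT Ser — synonymous.
Codon 9: ATG Met / ATG Met — identical.
Codon 10: GAT Asp / GAC Asp — synonymous.
Nonsynonymous differences: 0 → same protein.

yes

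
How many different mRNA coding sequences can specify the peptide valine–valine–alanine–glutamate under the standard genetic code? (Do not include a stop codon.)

Val: 4 codons.
Val: 4 codons.
Ala: 4 codons.
Glu: 2 codons.
4 × 4 × 4 × 2 = 128.

128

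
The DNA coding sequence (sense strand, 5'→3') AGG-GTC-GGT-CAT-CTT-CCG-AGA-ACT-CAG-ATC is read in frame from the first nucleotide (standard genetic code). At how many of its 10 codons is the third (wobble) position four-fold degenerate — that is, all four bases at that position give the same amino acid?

Codon 1 AGG (Arg): third position 2-fold.
Codon 2 GTC (Val): third position 4-fold.
Codon 3 GGT (Gly): third position 4-fold.
Codon 4 CAT (His): third position 2-fold.
Codon 5 CTT (Leu): third position 4-fold.
Codon 6 CCG (Pro): third position 4-fold.
Codon 7 AGA (Arg): third position 2-fold.
Codon 8 ACT (Thr): third position 4-fold.
Codon 9 CAG (Gln): third position 2-fold.
Codon 10 ATC (Ile): third position 3-fold.
Four-fold degenerate third positions: 5.

5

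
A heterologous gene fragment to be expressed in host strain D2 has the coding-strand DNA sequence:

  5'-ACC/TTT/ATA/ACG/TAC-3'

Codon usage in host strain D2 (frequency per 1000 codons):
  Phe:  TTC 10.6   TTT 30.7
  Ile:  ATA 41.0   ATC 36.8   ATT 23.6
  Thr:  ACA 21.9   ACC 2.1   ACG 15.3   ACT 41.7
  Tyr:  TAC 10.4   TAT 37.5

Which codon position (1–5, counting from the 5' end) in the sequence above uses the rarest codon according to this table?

1

Codon 1 ACC (Thr): 2.1 per 1000.
Codon 2 TTT (Phe): 30.7 per 1000.
Codon 3 ATA (Ile): 41.0 per 1000.
Codon 4 ACG (Thr): 15.3 per 1000.
Codon 5 TAC (Tyr): 10.4 per 1000.
Lowest frequency is 2.1 at codon 1.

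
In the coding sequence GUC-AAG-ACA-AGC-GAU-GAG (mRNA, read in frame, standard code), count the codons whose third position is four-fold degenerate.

2

Codon 1 GUC (Val): third position 4-fold.
Codon 2 AAG (Lys): third position 2-fold.
Codon 3 ACA (Thr): third position 4-fold.
Codon 4 AGC (Ser): third position 2-fold.
Codon 5 GAU (Asp): third position 2-fold.
Codon 6 GAG (Glu): third position 2-fold.
Four-fold degenerate third positions: 2.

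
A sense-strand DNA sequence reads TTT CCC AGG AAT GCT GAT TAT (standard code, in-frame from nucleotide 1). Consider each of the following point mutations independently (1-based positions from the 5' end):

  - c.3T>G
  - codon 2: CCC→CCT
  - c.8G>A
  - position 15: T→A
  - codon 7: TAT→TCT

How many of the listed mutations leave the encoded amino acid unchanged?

2

Codon 1: TTT (Phe) → TTG (Leu) — missense.
Codon 2: CCC (Pro) → CCT (Pro) — synonymous.
Codon 3: AGG (Arg) → AAG (Lys) — missense.
Codon 5: GCT (Ala) → GCA (Ala) — synonymous.
Codon 7: TAT (Tyr) → TCT (Ser) — missense.
Synonymous: 2 of 5.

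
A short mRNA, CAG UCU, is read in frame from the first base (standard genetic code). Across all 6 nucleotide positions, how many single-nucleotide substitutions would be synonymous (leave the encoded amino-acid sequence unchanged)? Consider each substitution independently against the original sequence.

4

Codon 1 (CAG, Gln): 1 synonymous substitution.
Codon 2 (UCU, Ser): 3 synonymous substitutions.
Total: 1 + 3 = 4.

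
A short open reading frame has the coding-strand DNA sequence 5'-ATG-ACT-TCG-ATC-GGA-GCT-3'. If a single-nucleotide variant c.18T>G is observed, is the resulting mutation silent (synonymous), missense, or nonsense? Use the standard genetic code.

silent

Position 18 falls in codon 6: GCT → Ala.
After the substitution the codon is GCG → Ala.
Both encode Ala, so the change is synonymous.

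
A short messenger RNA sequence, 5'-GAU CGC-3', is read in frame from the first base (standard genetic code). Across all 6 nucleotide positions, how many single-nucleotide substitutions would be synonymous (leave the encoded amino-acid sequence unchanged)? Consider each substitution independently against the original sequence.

4

Codon 1 (GAU, Asp): 1 synonymous substitution.
Codon 2 (CGC, Arg): 3 synonymous substitutions.
Total: 1 + 3 = 4.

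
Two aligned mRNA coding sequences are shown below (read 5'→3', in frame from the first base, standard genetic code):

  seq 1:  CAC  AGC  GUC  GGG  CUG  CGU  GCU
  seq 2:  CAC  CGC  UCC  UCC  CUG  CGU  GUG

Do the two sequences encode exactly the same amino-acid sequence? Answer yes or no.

Codon 1: CAC His / CAC His — identical.
Codon 2: AGC Ser / CGC Arg — nonsynonymous.
Codon 3: GUC Val / UCC Ser — nonsynonymous.
Codon 4: GGG Gly / UCC Ser — nonsynonymous.
Codon 5: CUG Leu / CUG Leu — identical.
Codon 6: CGU Arg / CGU Arg — identical.
Codon 7: GCU Ala / GUG Val — nonsynonymous.
Nonsynonymous differences: 4 → different protein.

no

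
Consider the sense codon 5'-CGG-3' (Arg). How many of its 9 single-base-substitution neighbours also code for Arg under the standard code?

Position 1: AGG → 1 synonymous.
Position 2: none → 0 synonymous.
Position 3: CGT, CGC, CGA → 3 synonymous.
Total: 1 + 0 + 3 = 4.

4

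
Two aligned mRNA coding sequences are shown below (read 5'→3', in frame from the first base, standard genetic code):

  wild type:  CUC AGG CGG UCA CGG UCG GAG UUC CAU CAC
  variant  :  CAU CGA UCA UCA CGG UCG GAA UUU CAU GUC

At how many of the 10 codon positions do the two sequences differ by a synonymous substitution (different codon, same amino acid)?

3

Codon 1: CUC Leu / CAU His — nonsynonymous.
Codon 2: AGG Arg / CGA Arg — synonymous.
Codon 3: CGG Arg / UCA Ser — nonsynonymous.
Codon 4: UCA Ser / UCA Ser — identical.
Codon 5: CGG Arg / CGG Arg — identical.
Codon 6: UCG Ser / UCG Ser — identical.
Codon 7: GAG Glu / GAA Glu — synonymous.
Codon 8: UUC Phe / UUU Phe — synonymous.
Codon 9: CAU His / CAU His — identical.
Codon 10: CAC His / GUC Val — nonsynonymous.
Synonymous differences: 3.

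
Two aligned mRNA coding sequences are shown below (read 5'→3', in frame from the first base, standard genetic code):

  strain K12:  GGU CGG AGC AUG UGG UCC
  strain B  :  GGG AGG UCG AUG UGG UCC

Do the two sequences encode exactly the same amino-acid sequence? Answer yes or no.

Codon 1: GGU Gly / GGG Gly — synonymous.
Codon 2: CGG Arg / AGG Arg — synonymous.
Codon 3: AGC Ser / UCG Ser — synonymous.
Codon 4: AUG Met / AUG Met — identical.
Codon 5: UGG Trp / UGG Trp — identical.
Codon 6: UCC Ser / UCC Ser — identical.
Nonsynonymous differences: 0 → same protein.

yes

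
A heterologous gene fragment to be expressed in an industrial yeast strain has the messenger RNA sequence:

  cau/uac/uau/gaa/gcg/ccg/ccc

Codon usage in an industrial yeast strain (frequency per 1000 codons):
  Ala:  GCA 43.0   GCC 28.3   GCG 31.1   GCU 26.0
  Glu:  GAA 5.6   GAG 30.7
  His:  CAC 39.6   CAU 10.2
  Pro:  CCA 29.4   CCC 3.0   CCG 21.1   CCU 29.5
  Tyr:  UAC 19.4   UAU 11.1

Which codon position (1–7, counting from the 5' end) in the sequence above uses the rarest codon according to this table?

7

Codon 1 CAU (His): 10.2 per 1000.
Codon 2 UAC (Tyr): 19.4 per 1000.
Codon 3 UAU (Tyr): 11.1 per 1000.
Codon 4 GAA (Glu): 5.6 per 1000.
Codon 5 GCG (Ala): 31.1 per 1000.
Codon 6 CCG (Pro): 21.1 per 1000.
Codon 7 CCC (Pro): 3.0 per 1000.
Lowest frequency is 3.0 at codon 7.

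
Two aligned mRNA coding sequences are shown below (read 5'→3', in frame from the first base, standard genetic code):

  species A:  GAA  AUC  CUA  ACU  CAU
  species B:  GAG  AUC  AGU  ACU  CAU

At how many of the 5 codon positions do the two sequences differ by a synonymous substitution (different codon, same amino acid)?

1

Codon 1: GAA Glu / GAG Glu — synonymous.
Codon 2: AUC Ile / AUC Ile — identical.
Codon 3: CUA Leu / AGU Ser — nonsynonymous.
Codon 4: ACU Thr / ACU Thr — identical.
Codon 5: CAU His / CAU His — identical.
Synonymous differences: 1.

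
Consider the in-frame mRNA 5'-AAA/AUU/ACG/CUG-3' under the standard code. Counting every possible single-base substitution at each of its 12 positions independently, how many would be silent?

Codon 1 (AAA, Lys): 1 synonymous substitution.
Codon 2 (AUU, Ile): 2 synonymous substitutions.
Codon 3 (ACG, Thr): 3 synonymous substitutions.
Codon 4 (CUG, Leu): 4 synonymous substitutions.
Total: 1 + 2 + 3 + 4 = 10.

10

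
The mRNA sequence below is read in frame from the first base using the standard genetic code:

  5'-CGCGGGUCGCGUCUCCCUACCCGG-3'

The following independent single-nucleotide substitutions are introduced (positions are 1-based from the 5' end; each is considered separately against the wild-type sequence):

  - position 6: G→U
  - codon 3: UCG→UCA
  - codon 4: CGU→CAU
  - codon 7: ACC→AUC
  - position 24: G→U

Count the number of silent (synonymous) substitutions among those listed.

Codon 2: GGG (Gly) → GGU (Gly) — synonymous.
Codon 3: UCG (Ser) → UCA (Ser) — synonymous.
Codon 4: CGU (Arg) → CAU (His) — missense.
Codon 7: ACC (Thr) → AUC (Ile) — missense.
Codon 8: CGG (Arg) → CGU (Arg) — synonymous.
Synonymous: 3 of 5.

3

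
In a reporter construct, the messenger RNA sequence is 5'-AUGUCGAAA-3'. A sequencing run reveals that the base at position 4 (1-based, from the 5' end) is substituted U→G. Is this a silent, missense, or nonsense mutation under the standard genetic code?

Position 4 falls in codon 2: UCG → Ser.
After the substitution the codon is GCG → Ala.
Ser ≠ Ala, so this is a missense mutation.

missense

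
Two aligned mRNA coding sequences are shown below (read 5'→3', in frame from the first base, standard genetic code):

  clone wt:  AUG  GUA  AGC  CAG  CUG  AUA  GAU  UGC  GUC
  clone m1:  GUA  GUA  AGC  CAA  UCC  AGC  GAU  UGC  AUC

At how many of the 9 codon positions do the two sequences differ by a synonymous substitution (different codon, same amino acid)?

1

Codon 1: AUG Met / GUA Val — nonsynonymous.
Codon 2: GUA Val / GUA Val — identical.
Codon 3: AGC Ser / AGC Ser — identical.
Codon 4: CAG Gln / CAA Gln — synonymous.
Codon 5: CUG Leu / UCC Ser — nonsynonymous.
Codon 6: AUA Ile / AGC Ser — nonsynonymous.
Codon 7: GAU Asp / GAU Asp — identical.
Codon 8: UGC Cys / UGC Cys — identical.
Codon 9: GUC Val / AUC Ile — nonsynonymous.
Synonymous differences: 1.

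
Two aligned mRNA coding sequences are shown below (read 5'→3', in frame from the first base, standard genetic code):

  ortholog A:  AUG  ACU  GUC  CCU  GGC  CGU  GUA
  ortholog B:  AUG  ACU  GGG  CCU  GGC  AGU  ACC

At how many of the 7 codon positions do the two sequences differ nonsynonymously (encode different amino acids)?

Codon 1: AUG Met / AUG Met — identical.
Codon 2: ACU Thr / ACU Thr — identical.
Codon 3: GUC Val / GGG Gly — nonsynonymous.
Codon 4: CCU Pro / CCU Pro — identical.
Codon 5: GGC Gly / GGC Gly — identical.
Codon 6: CGU Arg / AGU Ser — nonsynonymous.
Codon 7: GUA Val / ACC Thr — nonsynonymous.
Nonsynonymous differences: 3.

3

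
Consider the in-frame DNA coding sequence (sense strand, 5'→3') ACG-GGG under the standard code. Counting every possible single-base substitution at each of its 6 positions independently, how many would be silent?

6

Codon 1 (ACG, Thr): 3 synonymous substitutions.
Codon 2 (GGG, Gly): 3 synonymous substitutions.
Total: 3 + 3 = 6.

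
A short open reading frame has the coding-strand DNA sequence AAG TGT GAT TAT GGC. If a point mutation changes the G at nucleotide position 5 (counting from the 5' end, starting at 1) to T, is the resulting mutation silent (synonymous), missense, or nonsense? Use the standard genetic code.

missense

Position 5 falls in codon 2: TGT → Cys.
After the substitution the codon is TTT → Phe.
Cys ≠ Phe, so this is a missense mutation.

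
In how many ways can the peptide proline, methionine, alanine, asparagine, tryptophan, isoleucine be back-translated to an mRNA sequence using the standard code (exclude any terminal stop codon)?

96

Pro: 4 codons.
Met: 1 codon.
Ala: 4 codons.
Asn: 2 codons.
Trp: 1 codon.
Ile: 3 codons.
4 × 1 × 4 × 2 × 1 × 3 = 96.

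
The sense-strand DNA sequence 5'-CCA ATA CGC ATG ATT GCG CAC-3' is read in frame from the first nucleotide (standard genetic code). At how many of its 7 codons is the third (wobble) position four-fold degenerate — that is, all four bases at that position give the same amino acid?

Codon 1 CCA (Pro): third position 4-fold.
Codon 2 ATA (Ile): third position 3-fold.
Codon 3 CGC (Arg): third position 4-fold.
Codon 4 ATG (Met): third position 1-fold.
Codon 5 ATT (Ile): third position 3-fold.
Codon 6 GCG (Ala): third position 4-fold.
Codon 7 CAC (His): third position 2-fold.
Four-fold degenerate third positions: 3.

3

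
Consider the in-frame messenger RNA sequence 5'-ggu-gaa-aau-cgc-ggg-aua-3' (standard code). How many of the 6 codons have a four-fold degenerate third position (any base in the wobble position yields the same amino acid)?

3

Codon 1 GGU (Gly): third position 4-fold.
Codon 2 GAA (Glu): third position 2-fold.
Codon 3 AAU (Asn): third position 2-fold.
Codon 4 CGC (Arg): third position 4-fold.
Codon 5 GGG (Gly): third position 4-fold.
Codon 6 AUA (Ile): third position 3-fold.
Four-fold degenerate third positions: 3.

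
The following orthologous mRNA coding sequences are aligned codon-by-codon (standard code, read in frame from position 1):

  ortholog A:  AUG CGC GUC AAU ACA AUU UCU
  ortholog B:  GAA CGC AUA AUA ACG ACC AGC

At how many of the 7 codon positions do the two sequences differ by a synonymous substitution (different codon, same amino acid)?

Codon 1: AUG Met / GAA Glu — nonsynonymous.
Codon 2: CGC Arg / CGC Arg — identical.
Codon 3: GUC Val / AUA Ile — nonsynonymous.
Codon 4: AAU Asn / AUA Ile — nonsynonymous.
Codon 5: ACA Thr / ACG Thr — synonymous.
Codon 6: AUU Ile / ACC Thr — nonsynonymous.
Codon 7: UCU Ser / AGC Ser — synonymous.
Synonymous differences: 2.

2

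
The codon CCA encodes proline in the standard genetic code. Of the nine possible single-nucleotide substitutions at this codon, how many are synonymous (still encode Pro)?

3

Position 1: none → 0 synonymous.
Position 2: none → 0 synonymous.
Position 3: CCU, CCC, CCG → 3 synonymous.
Total: 0 + 0 + 3 = 3.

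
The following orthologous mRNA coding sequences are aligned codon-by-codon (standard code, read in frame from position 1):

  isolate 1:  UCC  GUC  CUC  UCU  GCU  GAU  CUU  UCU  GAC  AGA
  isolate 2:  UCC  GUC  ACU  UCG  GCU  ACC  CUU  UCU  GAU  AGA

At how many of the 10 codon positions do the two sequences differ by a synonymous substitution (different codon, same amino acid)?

Codon 1: UCC Ser / UCC Ser — identical.
Codon 2: GUC Val / GUC Val — identical.
Codon 3: CUC Leu / ACU Thr — nonsynonymous.
Codon 4: UCU Ser / UCG Ser — synonymous.
Codon 5: GCU Ala / GCU Ala — identical.
Codon 6: GAU Asp / ACC Thr — nonsynonymous.
Codon 7: CUU Leu / CUU Leu — identical.
Codon 8: UCU Ser / UCU Ser — identical.
Codon 9: GAC Asp / GAU Asp — synonymous.
Codon 10: AGA Arg / AGA Arg — identical.
Synonymous differences: 2.

2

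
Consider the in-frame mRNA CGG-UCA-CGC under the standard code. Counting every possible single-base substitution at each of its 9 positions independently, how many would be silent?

10

Codon 1 (CGG, Arg): 4 synonymous substitutions.
Codon 2 (UCA, Ser): 3 synonymous substitutions.
Codon 3 (CGC, Arg): 3 synonymous substitutions.
Total: 4 + 3 + 3 = 10.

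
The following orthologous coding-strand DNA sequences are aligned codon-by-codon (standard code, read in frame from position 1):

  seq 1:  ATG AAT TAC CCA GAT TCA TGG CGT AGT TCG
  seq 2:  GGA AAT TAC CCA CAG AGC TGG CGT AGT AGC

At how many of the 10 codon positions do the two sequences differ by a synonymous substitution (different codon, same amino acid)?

Codon 1: ATG Met / GGA Gly — nonsynonymous.
Codon 2: AAT Asn / AAT Asn — identical.
Codon 3: TAC Tyr / TAC Tyr — identical.
Codon 4: CCA Pro / CCA Pro — identical.
Codon 5: GAT Asp / CAG Gln — nonsynonymous.
Codon 6: TCA Ser / AGC Ser — synonymous.
Codon 7: TGG Trp / TGG Trp — identical.
Codon 8: CGT Arg / CGT Arg — identical.
Codon 9: AGT Ser / AGT Ser — identical.
Codon 10: TCG Ser / AGC Ser — synonymous.
Synonymous differences: 2.

2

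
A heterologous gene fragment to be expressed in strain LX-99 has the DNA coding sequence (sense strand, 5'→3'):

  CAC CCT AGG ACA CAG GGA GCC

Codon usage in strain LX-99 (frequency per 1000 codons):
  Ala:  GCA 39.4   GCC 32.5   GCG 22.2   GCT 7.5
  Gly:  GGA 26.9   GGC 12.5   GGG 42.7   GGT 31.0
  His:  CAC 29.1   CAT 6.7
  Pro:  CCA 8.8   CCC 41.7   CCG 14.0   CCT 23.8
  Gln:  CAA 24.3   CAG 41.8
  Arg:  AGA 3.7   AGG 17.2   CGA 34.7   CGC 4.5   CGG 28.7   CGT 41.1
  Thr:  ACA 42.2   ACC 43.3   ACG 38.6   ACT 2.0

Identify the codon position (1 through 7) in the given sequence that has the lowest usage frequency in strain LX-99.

Codon 1 CAC (His): 29.1 per 1000.
Codon 2 CCT (Pro): 23.8 per 1000.
Codon 3 AGG (Arg): 17.2 per 1000.
Codon 4 ACA (Thr): 42.2 per 1000.
Codon 5 CAG (Gln): 41.8 per 1000.
Codon 6 GGA (Gly): 26.9 per 1000.
Codon 7 GCC (Ala): 32.5 per 1000.
Lowest frequency is 17.2 at codon 3.

3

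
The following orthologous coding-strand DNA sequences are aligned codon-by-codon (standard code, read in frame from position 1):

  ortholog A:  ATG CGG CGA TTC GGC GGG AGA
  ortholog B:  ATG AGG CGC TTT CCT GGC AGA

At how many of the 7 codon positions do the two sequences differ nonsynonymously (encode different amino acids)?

1

Codon 1: ATG Met / ATG Met — identical.
Codon 2: CGG Arg / AGG Arg — synonymous.
Codon 3: CGA Arg / CGC Arg — synonymous.
Codon 4: TTC Phe / TTT Phe — synonymous.
Codon 5: GGC Gly / CCT Pro — nonsynonymous.
Codon 6: GGG Gly / GGC Gly — synonymous.
Codon 7: AGA Arg / AGA Arg — identical.
Nonsynonymous differences: 1.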